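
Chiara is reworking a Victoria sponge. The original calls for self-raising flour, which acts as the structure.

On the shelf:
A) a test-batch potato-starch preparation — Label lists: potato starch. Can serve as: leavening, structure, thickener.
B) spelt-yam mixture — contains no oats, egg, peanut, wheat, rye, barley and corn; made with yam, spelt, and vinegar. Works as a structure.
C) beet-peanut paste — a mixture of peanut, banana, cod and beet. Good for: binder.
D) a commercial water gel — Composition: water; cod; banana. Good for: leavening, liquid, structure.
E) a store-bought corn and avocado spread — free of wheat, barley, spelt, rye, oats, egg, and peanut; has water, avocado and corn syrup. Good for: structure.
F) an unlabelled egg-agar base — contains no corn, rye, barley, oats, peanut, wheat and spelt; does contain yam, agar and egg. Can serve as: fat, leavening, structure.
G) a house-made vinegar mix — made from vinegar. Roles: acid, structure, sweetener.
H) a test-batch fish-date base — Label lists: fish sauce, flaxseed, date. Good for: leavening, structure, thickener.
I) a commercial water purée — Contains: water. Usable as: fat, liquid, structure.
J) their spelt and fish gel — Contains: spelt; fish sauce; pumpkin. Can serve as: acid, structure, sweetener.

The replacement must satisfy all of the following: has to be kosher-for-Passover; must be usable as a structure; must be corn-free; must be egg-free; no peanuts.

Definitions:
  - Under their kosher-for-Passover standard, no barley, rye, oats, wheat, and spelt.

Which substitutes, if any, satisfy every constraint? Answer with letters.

A: no egg, kosher-for-Passover — valid
B: has spelt, so not kosher-for-Passover — out
C: not usable as a structure; has peanut, so not peanut-free — no
D: nothing on the exclusion list — keep
E: has corn syrup, so not corn-free — no
F: has egg, so not egg-free — no
G: all constraints satisfied — valid
H: no corn, no egg — OK
I: no corn, no peanut — valid
J: has spelt, so not kosher-for-Passover — no

A, D, G, H, I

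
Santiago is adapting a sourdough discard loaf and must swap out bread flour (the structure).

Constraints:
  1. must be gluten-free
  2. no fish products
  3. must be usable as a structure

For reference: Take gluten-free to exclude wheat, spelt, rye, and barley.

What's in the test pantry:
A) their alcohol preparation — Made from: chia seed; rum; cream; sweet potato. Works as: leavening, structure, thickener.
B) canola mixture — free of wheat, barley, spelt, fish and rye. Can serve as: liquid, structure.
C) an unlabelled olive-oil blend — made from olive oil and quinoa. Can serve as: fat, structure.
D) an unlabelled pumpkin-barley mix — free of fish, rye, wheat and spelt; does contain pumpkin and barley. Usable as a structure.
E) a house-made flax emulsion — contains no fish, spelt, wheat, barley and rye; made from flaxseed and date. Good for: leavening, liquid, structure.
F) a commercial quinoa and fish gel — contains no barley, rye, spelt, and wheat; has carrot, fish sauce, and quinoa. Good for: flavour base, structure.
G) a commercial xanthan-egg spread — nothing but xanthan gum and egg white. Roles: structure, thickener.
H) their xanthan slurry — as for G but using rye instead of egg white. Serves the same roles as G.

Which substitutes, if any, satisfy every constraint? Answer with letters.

A, B, C, E, G

A: no fish, gluten-free — valid
B: works as a structure, gluten-free, no fish — OK
C: only quinoa and olive oil; none excluded — valid
D: has barley, so not gluten-free — out
E: works as a structure, no fish, gluten-free — OK
F: has fish sauce, so not fish-free — no
G: gluten-free, no fish — OK
H: has rye, so not gluten-free — no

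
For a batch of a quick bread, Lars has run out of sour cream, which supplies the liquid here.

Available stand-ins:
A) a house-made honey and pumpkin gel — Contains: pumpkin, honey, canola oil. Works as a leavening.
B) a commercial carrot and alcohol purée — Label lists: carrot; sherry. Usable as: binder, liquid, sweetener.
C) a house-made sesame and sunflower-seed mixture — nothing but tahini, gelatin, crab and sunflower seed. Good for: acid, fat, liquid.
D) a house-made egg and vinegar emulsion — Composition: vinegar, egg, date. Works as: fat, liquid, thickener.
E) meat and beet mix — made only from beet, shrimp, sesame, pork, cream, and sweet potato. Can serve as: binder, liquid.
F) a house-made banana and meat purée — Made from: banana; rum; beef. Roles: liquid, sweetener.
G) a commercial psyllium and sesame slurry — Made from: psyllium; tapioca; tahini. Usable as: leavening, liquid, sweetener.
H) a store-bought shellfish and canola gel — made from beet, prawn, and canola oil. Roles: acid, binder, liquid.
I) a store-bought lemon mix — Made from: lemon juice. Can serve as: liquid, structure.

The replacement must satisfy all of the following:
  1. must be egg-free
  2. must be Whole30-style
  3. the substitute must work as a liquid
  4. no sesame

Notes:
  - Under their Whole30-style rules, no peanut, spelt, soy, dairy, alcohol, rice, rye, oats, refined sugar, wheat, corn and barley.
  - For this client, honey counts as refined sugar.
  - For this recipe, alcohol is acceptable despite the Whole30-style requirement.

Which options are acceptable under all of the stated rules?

A: not usable as a liquid; has honey, so not Whole30-style — no
B: alcohol is permitted under the Whole30-style carve-out; nothing else excluded — valid
C: has tahini, so not sesame-free — no
D: has egg, so not egg-free — out
E: has cream, so not Whole30-style; has sesame, so not sesame-free — no
F: alcohol is permitted under the Whole30-style carve-out; nothing else excluded — keep
G: has tahini, so not sesame-free — no
H: nothing on the exclusion list — keep
I: all constraints satisfied — valid

B, F, H, I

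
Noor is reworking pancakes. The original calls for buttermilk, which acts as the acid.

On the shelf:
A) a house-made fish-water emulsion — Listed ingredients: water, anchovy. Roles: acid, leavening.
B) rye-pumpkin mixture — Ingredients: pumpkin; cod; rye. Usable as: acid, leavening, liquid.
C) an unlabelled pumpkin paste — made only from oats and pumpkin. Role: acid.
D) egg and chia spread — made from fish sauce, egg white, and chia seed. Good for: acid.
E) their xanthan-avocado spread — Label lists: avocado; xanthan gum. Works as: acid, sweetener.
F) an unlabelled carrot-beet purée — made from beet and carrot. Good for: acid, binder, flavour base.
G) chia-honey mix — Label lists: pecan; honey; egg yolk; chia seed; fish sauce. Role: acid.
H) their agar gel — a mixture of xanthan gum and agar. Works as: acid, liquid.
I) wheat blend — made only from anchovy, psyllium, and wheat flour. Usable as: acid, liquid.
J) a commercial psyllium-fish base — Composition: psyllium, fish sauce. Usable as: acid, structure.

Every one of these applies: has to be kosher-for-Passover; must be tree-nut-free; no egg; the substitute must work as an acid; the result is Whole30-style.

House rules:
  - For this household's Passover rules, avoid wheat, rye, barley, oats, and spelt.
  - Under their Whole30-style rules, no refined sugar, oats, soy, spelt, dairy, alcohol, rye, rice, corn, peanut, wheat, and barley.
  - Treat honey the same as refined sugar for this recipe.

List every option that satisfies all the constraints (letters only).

A, E, F, H, J

A: nothing on the exclusion list — OK
B: has rye, so not kosher-for-Passover; has rye, so not Whole30-style — reject
C: has oats, so not kosher-for-Passover; has oats, so not Whole30-style — reject
D: has egg white, so not egg-free — reject
E: kosher-for-Passover, no tree nuts — valid
F: kosher-for-Passover, Whole30-style — OK
G: has honey, so not Whole30-style; has egg yolk, so not egg-free (and 1 more) — out
H: only xanthan gum and agar; none excluded — valid
I: has wheat flour, so not kosher-for-Passover; has wheat flour, so not Whole30-style — out
J: no egg, kosher-for-Passover — keep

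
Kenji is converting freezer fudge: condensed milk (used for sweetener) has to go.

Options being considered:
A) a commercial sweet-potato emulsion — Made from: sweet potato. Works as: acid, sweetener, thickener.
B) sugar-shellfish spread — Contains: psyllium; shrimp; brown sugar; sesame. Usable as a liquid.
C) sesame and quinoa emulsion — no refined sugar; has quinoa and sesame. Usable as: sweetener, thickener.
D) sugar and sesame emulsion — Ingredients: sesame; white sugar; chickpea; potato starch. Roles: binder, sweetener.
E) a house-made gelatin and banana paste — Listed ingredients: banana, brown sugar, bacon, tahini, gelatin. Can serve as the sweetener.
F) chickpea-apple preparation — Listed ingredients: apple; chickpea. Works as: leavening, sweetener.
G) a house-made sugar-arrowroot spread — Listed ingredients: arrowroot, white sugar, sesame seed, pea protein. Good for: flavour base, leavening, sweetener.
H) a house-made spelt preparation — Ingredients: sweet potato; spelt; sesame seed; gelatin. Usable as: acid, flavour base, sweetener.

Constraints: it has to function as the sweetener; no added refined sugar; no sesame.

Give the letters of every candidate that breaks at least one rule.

B, C, D, E, G, H

A: no refined sugar, no sesame — valid
B: not usable as a sweetener; has brown sugar, so not no-added-sugar (and 1 more) — no
C: has sesame, so not sesame-free — out
D: has white sugar, so not no-added-sugar; has sesame, so not sesame-free — out
E: has brown sugar, so not no-added-sugar; has tahini, so not sesame-free — no
F: only chickpea and apple; none excluded — OK
G: has white sugar, so not no-added-sugar; has sesame seed, so not sesame-free — out
H: has sesame seed, so not sesame-free — out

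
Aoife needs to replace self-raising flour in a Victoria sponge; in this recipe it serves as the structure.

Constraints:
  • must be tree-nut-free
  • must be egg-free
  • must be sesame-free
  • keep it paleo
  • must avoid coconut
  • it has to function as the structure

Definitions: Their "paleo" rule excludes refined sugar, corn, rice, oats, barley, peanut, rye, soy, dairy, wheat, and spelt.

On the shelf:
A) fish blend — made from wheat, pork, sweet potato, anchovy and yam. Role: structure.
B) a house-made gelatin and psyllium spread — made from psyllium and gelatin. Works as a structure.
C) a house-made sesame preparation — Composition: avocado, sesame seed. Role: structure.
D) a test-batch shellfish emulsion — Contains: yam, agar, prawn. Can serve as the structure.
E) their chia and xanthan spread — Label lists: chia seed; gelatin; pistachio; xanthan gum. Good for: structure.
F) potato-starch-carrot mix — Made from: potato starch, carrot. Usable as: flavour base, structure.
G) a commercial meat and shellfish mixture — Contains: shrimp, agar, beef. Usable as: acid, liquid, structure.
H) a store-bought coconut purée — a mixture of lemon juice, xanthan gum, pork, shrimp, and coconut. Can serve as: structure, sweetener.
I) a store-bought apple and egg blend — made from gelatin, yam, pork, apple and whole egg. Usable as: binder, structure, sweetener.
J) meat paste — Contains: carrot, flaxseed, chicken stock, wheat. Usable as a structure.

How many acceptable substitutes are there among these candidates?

A: has wheat, so not paleo — reject
B: no sesame, no egg — OK
C: has sesame seed, so not sesame-free — out
D: no tree nuts, paleo — OK
E: has pistachio, so not tree-nut-free — reject
F: works as a structure, no sesame, paleo — valid
G: works as a structure, no coconut, paleo — OK
H: has coconut, so not coconut-free — no
I: has whole egg, so not egg-free — reject
J: has wheat, so not paleo — reject

4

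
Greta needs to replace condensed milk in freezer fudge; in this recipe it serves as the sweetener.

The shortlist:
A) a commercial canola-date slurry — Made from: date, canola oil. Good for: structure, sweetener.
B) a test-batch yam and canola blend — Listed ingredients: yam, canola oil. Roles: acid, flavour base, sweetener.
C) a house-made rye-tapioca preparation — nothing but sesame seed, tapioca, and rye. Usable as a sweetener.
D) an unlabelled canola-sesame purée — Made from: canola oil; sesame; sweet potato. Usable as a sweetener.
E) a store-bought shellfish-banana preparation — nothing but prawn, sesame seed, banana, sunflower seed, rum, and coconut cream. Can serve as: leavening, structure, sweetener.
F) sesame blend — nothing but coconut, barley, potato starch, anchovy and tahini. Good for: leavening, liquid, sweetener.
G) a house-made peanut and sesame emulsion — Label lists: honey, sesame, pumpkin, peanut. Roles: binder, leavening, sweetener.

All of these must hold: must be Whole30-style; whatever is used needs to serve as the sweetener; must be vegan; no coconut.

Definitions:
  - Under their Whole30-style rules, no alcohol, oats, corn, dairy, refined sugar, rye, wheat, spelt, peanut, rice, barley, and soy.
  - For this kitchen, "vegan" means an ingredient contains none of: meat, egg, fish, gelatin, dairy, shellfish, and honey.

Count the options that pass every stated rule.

A: only canola oil and date; none excluded — keep
B: vegan, Whole30-style — keep
C: has rye, so not Whole30-style — no
D: Whole30-style, no coconut — OK
E: has rum, so not Whole30-style; has prawn, so not vegan (and 1 more) — no
F: has barley, so not Whole30-style; has anchovy, so not vegan (and 1 more) — no
G: has peanut, so not Whole30-style; has honey, so not vegan — reject

3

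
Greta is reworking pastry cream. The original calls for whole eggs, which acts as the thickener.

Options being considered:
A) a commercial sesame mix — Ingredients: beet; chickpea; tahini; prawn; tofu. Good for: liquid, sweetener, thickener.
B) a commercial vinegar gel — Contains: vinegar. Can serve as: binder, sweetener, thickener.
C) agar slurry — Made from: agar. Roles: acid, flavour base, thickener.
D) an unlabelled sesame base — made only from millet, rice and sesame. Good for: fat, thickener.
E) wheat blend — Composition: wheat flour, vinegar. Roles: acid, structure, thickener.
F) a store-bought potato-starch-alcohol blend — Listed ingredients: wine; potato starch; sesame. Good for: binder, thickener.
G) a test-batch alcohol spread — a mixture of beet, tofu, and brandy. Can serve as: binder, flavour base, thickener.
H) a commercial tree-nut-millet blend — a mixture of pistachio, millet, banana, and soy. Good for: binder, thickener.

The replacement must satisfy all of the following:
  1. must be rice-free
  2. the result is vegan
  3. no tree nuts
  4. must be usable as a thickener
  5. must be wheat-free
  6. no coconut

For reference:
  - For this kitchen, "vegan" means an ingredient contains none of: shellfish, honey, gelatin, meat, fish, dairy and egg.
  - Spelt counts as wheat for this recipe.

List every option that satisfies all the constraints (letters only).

A: has prawn, so not vegan — out
B: nothing on the exclusion list — keep
C: only agar; none excluded — valid
D: has rice, so not rice-free — reject
E: has wheat flour, so not wheat-free — out
F: only wine, sesame and potato starch; none excluded — valid
G: works as a thickener, no tree nuts, no rice — valid
H: has pistachio, so not tree-nut-free — out

B, C, F, G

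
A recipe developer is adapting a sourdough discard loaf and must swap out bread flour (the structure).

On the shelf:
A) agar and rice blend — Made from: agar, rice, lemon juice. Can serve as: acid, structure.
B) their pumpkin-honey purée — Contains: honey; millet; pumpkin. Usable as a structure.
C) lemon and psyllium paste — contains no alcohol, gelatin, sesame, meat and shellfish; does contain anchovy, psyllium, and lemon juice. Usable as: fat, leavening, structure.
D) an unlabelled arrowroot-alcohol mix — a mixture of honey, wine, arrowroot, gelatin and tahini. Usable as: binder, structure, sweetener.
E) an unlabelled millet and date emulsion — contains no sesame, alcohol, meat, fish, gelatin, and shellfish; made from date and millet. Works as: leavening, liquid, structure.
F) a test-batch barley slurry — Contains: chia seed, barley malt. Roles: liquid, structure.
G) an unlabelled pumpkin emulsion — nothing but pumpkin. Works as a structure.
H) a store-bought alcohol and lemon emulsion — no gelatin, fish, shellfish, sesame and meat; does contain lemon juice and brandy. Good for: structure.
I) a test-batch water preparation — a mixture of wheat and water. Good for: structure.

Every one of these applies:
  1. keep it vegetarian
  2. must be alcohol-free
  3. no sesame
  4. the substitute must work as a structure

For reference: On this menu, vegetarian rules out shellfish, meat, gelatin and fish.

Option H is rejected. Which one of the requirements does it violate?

usable as a structure: satisfied
vegetarian: satisfied
sesame-free: satisfied
alcohol-free: has brandy — fails

alcohol-free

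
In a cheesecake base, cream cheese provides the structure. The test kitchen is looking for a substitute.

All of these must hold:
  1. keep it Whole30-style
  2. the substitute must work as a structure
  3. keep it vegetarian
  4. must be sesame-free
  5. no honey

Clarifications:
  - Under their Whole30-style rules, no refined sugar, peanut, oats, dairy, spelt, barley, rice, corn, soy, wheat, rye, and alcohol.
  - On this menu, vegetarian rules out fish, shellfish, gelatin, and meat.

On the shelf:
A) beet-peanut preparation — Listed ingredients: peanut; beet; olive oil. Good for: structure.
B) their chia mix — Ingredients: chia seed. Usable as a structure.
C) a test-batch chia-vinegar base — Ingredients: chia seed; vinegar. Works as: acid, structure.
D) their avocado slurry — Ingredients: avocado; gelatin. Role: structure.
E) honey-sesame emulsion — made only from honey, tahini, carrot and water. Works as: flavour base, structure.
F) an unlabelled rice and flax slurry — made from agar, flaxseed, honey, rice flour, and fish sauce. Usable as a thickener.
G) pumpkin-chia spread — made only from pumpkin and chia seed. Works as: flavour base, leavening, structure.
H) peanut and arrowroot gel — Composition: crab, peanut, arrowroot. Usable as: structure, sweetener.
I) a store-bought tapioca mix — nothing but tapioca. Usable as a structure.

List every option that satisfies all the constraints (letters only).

A: has peanut, so not Whole30-style — no
B: nothing on the exclusion list — valid
C: every rule checks out — valid
D: has gelatin, so not vegetarian — reject
E: has tahini, so not sesame-free; has honey, so not honey-free — out
F: not usable as a structure; has rice flour, so not Whole30-style (and 2 more) — out
G: only pumpkin and chia seed; none excluded — valid
H: has peanut, so not Whole30-style; has crab, so not vegetarian — no
I: works as a structure, no honey, no sesame — OK

B, C, G, I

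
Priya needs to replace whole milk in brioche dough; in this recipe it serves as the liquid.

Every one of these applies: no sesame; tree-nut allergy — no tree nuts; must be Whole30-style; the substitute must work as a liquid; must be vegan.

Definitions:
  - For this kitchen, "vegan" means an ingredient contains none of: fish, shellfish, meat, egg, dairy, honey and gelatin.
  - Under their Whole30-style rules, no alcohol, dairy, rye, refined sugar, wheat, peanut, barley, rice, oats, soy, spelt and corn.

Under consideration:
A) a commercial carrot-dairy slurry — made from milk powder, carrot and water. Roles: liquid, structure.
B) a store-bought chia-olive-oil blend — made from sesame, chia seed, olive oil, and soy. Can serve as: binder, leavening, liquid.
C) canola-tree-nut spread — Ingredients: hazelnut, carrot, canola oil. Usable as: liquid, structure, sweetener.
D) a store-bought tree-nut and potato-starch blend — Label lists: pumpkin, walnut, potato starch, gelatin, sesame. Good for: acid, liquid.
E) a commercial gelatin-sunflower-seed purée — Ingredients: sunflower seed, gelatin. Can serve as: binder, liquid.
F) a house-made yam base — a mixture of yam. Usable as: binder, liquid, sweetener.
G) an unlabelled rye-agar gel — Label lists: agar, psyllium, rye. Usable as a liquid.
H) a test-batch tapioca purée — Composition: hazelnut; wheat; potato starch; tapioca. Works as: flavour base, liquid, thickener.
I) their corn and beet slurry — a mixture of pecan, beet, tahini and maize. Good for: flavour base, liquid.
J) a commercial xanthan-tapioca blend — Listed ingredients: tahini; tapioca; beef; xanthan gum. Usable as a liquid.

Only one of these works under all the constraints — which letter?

F

A: has milk powder, so not vegan; has milk powder, so not Whole30-style — reject
B: has soy, so not Whole30-style; has sesame, so not sesame-free — reject
C: has hazelnut, so not tree-nut-free — reject
D: has gelatin, so not vegan; has walnut, so not tree-nut-free (and 1 more) — out
E: has gelatin, so not vegan — out
F: all constraints satisfied — OK
G: has rye, so not Whole30-style — reject
H: has wheat, so not Whole30-style; has hazelnut, so not tree-nut-free — no
I: has maize, so not Whole30-style; has pecan, so not tree-nut-free (and 1 more) — out
J: has beef, so not vegan; has tahini, so not sesame-free — reject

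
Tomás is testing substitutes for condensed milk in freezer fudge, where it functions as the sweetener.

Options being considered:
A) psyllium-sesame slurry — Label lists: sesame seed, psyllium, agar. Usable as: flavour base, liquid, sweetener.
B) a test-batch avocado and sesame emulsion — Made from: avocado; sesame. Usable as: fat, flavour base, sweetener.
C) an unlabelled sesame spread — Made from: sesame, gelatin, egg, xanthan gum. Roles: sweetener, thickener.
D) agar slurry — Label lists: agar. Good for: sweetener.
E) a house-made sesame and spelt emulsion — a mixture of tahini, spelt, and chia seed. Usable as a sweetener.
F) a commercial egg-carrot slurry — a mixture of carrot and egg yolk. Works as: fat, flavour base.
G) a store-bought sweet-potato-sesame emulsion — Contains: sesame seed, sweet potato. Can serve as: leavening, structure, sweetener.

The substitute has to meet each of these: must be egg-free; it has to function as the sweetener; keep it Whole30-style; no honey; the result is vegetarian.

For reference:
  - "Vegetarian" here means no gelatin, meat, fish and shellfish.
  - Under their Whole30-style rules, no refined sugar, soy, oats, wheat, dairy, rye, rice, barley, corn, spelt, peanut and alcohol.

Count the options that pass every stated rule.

A: only sesame seed, psyllium and agar; none excluded — keep
B: works as a sweetener, Whole30-style, no egg — keep
C: has gelatin, so not vegetarian; has egg, so not egg-free — out
D: no honey, vegetarian — keep
E: has spelt, so not Whole30-style — no
F: not usable as a sweetener; has egg yolk, so not egg-free — out
G: only sesame seed and sweet potato; none excluded — keep

4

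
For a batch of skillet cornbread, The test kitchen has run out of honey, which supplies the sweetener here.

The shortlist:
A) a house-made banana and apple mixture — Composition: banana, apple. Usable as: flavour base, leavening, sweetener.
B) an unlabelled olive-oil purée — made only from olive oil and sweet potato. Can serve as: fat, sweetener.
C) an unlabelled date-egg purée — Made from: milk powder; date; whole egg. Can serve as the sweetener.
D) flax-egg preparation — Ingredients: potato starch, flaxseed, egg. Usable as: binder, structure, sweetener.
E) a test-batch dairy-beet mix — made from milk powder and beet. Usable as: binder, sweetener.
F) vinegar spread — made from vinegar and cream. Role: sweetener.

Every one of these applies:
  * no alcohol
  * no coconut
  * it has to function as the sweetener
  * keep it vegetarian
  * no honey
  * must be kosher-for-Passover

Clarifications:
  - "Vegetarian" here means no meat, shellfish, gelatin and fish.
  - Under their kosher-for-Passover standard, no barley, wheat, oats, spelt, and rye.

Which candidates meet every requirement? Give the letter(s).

A, B, C, D, E, F

A: no alcohol, kosher-for-Passover — OK
B: every rule checks out — valid
C: all constraints satisfied — valid
D: nothing on the exclusion list — OK
E: only milk powder and beet; none excluded — OK
F: works as a sweetener, no honey, vegetarian — OK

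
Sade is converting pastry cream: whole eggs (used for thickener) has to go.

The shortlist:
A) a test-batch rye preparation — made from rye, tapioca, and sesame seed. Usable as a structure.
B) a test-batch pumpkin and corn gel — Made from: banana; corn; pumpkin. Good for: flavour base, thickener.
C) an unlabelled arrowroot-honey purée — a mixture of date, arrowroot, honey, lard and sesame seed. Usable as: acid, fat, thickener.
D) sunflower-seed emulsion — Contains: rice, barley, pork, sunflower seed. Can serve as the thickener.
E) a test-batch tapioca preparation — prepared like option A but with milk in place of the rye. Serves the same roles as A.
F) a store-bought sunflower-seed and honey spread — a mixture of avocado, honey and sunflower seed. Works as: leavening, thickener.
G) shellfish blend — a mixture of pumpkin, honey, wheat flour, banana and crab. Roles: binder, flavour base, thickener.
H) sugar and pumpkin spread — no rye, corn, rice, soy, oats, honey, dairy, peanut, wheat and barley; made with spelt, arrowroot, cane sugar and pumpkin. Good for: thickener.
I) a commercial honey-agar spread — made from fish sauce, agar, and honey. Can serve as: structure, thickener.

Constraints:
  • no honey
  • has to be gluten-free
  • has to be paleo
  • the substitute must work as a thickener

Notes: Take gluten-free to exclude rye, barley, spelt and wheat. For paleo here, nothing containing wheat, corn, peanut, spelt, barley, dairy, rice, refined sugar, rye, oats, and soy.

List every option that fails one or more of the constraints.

A: not usable as a thickener; has rye, so not gluten-free (and 1 more) — no
B: has corn, so not paleo — no
C: has honey, so not honey-free — reject
D: has barley, so not gluten-free; has barley, so not paleo — reject
E: not usable as a thickener; has milk, so not paleo — no
F: has honey, so not honey-free — reject
G: has wheat flour, so not gluten-free; has wheat flour, so not paleo (and 1 more) — reject
H: has spelt, so not gluten-free; has spelt, so not paleo — reject
I: has honey, so not honey-free — no

A, B, C, D, E, F, G, H, I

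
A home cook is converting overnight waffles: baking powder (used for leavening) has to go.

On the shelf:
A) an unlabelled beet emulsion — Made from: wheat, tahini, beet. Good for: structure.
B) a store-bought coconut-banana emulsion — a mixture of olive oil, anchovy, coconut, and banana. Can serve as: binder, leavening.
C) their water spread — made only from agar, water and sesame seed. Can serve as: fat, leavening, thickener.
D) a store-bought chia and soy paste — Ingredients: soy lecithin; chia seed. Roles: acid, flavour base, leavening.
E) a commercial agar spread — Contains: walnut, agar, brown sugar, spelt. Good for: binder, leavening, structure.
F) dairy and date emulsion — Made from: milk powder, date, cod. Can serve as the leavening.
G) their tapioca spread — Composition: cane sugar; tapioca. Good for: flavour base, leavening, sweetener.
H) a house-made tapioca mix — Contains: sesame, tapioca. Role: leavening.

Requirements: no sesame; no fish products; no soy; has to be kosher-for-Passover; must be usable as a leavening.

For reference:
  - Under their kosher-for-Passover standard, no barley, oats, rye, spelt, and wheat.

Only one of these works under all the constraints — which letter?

G

A: not usable as a leavening; has wheat, so not kosher-for-Passover (and 1 more) — no
B: has anchovy, so not fish-free — no
C: has sesame seed, so not sesame-free — out
D: has soy lecithin, so not soy-free — reject
E: has spelt, so not kosher-for-Passover — reject
F: has cod, so not fish-free — reject
G: all constraints satisfied — keep
H: has sesame, so not sesame-free — no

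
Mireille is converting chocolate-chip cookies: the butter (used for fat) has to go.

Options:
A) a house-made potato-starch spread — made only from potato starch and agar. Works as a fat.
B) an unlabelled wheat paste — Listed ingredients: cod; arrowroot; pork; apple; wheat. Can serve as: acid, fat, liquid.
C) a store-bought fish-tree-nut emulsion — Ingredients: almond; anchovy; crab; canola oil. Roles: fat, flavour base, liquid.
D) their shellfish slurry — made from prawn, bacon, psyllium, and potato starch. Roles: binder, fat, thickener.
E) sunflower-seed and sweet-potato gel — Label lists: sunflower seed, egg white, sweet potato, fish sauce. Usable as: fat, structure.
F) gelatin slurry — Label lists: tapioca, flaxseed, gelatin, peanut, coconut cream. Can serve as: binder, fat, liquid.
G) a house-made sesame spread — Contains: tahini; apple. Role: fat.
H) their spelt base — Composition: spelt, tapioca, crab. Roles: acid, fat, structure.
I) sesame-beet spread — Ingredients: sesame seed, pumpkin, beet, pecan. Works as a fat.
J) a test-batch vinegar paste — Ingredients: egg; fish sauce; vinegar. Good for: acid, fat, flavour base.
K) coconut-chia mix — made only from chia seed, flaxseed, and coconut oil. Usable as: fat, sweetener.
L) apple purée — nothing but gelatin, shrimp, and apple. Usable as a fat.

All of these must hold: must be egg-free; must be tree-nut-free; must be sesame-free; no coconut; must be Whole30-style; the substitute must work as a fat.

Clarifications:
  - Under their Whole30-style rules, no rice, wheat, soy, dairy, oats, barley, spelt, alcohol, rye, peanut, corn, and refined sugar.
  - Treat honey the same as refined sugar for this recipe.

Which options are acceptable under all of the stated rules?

A: all constraints satisfied — OK
B: has wheat, so not Whole30-style — no
C: has almond, so not tree-nut-free — no
D: all constraints satisfied — valid
E: has egg white, so not egg-free — out
F: has peanut, so not Whole30-style; has coconut cream, so not coconut-free — out
G: has tahini, so not sesame-free — no
H: has spelt, so not Whole30-style — reject
I: has pecan, so not tree-nut-free; has sesame seed, so not sesame-free — no
J: has egg, so not egg-free — out
K: has coconut oil, so not coconut-free — out
L: every rule checks out — valid

A, D, L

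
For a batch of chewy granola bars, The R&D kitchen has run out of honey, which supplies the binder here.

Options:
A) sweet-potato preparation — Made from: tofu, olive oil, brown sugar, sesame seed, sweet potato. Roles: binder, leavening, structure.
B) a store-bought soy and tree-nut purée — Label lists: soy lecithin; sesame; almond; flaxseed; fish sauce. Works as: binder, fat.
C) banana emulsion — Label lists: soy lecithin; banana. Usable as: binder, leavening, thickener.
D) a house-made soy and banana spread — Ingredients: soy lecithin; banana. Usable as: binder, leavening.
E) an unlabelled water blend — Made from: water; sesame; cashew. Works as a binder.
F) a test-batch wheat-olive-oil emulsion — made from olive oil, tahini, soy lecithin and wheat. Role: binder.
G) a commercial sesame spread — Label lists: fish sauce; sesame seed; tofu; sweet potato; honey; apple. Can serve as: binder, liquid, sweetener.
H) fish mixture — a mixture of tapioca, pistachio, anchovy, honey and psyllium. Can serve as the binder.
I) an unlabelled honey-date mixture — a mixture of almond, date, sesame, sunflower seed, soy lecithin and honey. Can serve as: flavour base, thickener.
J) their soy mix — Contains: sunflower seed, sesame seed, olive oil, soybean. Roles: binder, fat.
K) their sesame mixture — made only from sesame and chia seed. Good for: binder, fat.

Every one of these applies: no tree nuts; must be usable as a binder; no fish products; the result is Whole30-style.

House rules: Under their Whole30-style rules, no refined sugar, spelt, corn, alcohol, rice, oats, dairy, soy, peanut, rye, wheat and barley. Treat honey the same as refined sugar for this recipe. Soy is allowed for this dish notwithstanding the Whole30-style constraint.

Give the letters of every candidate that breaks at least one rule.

A, B, E, F, G, H, I

A: has brown sugar, so not Whole30-style — no
B: has fish sauce, so not fish-free; has almond, so not tree-nut-free — reject
C: soy is permitted under the Whole30-style carve-out; nothing else excluded — keep
D: soy is permitted under the Whole30-style carve-out; nothing else excluded — valid
E: has cashew, so not tree-nut-free — out
F: has wheat, so not Whole30-style — no
G: has honey, so not Whole30-style; has fish sauce, so not fish-free — no
H: has honey, so not Whole30-style; has anchovy, so not fish-free (and 1 more) — out
I: not usable as a binder; has honey, so not Whole30-style (and 1 more) — out
J: soy is permitted under the Whole30-style carve-out; nothing else excluded — valid
K: works as a binder, Whole30-style, no fish — OK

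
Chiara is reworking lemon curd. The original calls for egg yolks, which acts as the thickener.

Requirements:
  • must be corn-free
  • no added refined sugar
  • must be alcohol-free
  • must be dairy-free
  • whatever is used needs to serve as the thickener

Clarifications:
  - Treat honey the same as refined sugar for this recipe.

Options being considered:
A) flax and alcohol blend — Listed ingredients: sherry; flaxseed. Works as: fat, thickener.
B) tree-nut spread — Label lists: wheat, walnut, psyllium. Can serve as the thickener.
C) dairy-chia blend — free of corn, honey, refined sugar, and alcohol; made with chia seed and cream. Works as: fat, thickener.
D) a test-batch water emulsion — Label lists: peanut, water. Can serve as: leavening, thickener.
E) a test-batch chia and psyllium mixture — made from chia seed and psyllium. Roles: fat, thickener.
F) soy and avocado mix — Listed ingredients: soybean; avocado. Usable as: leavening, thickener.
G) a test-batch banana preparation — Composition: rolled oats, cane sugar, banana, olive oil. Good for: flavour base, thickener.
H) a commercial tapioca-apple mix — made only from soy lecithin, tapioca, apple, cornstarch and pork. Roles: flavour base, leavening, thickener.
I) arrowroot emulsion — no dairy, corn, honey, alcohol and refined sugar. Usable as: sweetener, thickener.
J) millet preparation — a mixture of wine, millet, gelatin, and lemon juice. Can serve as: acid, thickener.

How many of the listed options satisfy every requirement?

A: has sherry, so not alcohol-free — no
B: only walnut, wheat, and psyllium; none excluded — keep
C: has cream, so not dairy-free — out
D: every rule checks out — valid
E: only chia seed and psyllium; none excluded — OK
F: works as a thickener, no alcohol, no corn — keep
G: has cane sugar, so not no-added-sugar — out
H: has cornstarch, so not corn-free — reject
I: no corn, no dairy — OK
J: has wine, so not alcohol-free — no

5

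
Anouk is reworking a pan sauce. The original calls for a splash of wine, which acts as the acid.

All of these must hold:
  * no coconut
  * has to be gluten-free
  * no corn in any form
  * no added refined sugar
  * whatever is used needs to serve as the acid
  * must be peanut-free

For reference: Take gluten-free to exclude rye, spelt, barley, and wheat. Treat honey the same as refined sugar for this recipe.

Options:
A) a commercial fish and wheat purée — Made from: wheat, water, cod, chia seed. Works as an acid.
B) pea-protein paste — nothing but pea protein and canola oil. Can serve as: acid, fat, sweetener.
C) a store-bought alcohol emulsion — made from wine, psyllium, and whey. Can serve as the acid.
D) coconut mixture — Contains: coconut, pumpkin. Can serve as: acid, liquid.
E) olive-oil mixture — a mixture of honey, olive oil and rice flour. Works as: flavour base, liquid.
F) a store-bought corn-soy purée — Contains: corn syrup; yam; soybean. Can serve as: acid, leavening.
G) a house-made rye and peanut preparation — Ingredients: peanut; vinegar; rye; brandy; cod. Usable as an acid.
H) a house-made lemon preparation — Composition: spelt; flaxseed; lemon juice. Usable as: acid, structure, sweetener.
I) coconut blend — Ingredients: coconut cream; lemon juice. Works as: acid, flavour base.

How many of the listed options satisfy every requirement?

2

A: has wheat, so not gluten-free — reject
B: works as an acid, no-added-sugar, no peanut — OK
C: gluten-free, no peanut — valid
D: has coconut, so not coconut-free — no
E: not usable as an acid; has honey, so not no-added-sugar — no
F: has corn syrup, so not corn-free — out
G: has rye, so not gluten-free; has peanut, so not peanut-free — no
H: has spelt, so not gluten-free — no
I: has coconut cream, so not coconut-free — no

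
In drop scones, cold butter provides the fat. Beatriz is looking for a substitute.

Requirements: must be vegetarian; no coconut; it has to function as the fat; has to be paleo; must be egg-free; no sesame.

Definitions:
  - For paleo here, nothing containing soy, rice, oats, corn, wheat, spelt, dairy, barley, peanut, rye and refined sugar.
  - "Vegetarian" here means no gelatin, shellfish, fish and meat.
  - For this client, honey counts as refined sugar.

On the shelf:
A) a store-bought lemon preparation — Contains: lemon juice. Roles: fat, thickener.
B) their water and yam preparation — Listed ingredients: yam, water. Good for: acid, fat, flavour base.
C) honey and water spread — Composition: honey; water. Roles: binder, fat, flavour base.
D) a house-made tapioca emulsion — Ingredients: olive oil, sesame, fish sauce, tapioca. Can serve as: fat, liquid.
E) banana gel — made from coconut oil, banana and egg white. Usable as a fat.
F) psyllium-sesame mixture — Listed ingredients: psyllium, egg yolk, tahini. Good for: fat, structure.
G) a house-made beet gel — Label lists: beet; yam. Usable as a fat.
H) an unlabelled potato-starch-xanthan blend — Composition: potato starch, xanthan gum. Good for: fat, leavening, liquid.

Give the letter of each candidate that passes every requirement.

A: only lemon juice; none excluded — keep
B: works as a fat, no coconut, vegetarian — valid
C: has honey, so not paleo — reject
D: has fish sauce, so not vegetarian; has sesame, so not sesame-free — out
E: has egg white, so not egg-free; has coconut oil, so not coconut-free — out
F: has egg yolk, so not egg-free; has tahini, so not sesame-free — no
G: works as a fat, vegetarian, no sesame — keep
H: works as a fat, paleo, no egg — valid

A, B, G, H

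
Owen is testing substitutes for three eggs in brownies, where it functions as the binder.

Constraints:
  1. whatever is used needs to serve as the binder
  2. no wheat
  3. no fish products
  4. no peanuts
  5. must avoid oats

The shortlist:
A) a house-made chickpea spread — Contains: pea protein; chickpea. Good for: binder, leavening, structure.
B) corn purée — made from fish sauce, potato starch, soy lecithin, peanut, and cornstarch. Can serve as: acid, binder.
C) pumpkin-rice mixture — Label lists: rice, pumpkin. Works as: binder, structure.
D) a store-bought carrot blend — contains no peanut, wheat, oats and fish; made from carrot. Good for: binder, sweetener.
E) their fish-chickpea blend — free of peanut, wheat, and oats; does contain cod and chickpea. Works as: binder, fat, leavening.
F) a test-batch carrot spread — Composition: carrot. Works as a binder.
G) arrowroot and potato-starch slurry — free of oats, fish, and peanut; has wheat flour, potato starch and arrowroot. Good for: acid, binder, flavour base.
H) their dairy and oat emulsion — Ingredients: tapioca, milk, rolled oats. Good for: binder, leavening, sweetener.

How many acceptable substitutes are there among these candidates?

4

A: every rule checks out — OK
B: has peanut, so not peanut-free; has fish sauce, so not fish-free — reject
C: works as a binder, no fish, no oats — OK
D: all constraints satisfied — valid
E: has cod, so not fish-free — no
F: no wheat, no fish — valid
G: has wheat flour, so not wheat-free — out
H: has rolled oats, so not oat-free — reject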